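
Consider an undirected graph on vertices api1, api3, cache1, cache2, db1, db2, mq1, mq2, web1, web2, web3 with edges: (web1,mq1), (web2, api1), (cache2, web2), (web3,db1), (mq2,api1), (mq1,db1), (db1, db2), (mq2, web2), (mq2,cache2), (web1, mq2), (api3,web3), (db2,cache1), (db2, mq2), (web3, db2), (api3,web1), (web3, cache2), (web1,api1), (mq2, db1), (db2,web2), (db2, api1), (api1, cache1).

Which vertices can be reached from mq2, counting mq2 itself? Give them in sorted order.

api1, api3, cache1, cache2, db1, db2, mq1, mq2, web1, web2, web3

Start at mq2.
Its neighbours: api1, cache2, db1, db2, web1, web2.
Then their neighbours: api3, cache1, mq1, web3.
Every vertex is now reached.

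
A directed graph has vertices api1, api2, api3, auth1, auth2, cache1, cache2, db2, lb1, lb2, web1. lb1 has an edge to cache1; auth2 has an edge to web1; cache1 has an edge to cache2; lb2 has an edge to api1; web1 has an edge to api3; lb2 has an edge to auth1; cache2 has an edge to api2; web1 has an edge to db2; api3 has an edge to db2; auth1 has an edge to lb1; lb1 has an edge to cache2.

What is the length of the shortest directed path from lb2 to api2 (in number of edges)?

4

Distance 0: lb2.
Distance 1: api1, auth1.
Distance 2: lb1.
Distance 3: cache1, cache2.
Distance 4: api2 — contains api2.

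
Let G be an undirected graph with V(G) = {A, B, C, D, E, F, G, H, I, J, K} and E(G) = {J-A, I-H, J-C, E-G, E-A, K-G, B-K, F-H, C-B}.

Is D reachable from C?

Explore from C.
Distance 1: reach B, J.
Distance 2: reach A, K.
Distance 3: reach E, G.
The search is exhausted without reaching D; it lies in a different component.

No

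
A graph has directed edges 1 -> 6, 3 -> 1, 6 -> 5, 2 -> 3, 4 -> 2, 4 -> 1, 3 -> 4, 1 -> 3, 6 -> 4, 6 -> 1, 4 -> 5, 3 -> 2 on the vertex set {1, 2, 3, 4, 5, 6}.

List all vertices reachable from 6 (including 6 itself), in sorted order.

Start at 6.
Its neighbours: 1, 4, 5.
Then their neighbours: 2, 3.
Every vertex is now reached.

1, 2, 3, 4, 5, 6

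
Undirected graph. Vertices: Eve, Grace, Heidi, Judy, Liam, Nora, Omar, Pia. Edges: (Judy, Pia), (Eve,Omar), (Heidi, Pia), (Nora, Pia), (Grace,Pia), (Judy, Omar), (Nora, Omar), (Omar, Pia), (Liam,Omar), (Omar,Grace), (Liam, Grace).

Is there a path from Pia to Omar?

Explore from Pia.
Distance 1: reach Grace, Heidi, Judy, Nora, Omar.
Found Omar.

Yes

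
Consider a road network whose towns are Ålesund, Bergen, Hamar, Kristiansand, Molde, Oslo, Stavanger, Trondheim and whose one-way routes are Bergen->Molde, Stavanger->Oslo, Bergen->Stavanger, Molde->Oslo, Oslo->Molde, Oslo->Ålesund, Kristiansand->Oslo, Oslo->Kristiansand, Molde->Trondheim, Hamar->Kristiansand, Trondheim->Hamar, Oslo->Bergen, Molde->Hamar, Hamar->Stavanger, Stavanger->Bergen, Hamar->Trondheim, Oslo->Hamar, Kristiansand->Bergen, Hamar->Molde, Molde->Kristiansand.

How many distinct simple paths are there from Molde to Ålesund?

9

Molde→Hamar→Kristiansand→Bergen→Stavanger→Oslo→Ålesund
Molde→Hamar→Kristiansand→Oslo→Ålesund
Molde→Hamar→Stavanger→Oslo→Ålesund
Molde→Kristiansand→Bergen→Stavanger→Oslo→Ålesund
Molde→Kristiansand→Oslo→Ålesund
Molde→Oslo→Ålesund
Molde→Trondheim→Hamar→Kristiansand→Bergen→Stavanger→Oslo→Ålesund
Molde→Trondheim→Hamar→Kristiansand→Oslo→Ålesund
Molde→Trondheim→Hamar→Stavanger→Oslo→Ålesund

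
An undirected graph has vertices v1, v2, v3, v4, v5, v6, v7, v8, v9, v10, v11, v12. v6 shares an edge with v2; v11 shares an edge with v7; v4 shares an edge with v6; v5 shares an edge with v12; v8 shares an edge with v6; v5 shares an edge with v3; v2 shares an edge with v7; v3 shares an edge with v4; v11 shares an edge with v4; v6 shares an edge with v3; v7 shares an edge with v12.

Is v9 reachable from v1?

v1 has no edges, so nothing is reachable from it.

No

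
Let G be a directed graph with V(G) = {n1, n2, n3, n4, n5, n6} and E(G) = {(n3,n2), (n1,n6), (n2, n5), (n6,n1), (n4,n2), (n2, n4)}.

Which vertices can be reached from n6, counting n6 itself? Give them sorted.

n1, n6

Start at n6.
Its neighbours: n1.
Nothing further is reachable.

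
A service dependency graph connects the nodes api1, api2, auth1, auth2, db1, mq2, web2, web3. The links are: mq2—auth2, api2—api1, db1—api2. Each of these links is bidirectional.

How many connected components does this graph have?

From api1: component {api1, api2, db1}.
From auth1: component {auth1}.
From auth2: component {auth2, mq2}.
From web2: component {web2}.
From web3: component {web3}.
That's 5 components.

5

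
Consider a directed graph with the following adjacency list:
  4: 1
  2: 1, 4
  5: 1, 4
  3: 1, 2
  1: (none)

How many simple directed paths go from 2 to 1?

2

2→1
2→4→1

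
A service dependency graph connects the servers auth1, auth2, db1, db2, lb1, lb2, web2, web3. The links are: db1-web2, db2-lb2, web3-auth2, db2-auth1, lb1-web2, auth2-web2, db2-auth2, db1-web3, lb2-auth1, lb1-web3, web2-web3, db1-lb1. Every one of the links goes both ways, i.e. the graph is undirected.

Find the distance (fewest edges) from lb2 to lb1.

Distance 0: lb2.
Distance 1: auth1, db2.
Distance 2: auth2.
Distance 3: web2, web3.
Distance 4: db1, lb1 — contains lb1.

4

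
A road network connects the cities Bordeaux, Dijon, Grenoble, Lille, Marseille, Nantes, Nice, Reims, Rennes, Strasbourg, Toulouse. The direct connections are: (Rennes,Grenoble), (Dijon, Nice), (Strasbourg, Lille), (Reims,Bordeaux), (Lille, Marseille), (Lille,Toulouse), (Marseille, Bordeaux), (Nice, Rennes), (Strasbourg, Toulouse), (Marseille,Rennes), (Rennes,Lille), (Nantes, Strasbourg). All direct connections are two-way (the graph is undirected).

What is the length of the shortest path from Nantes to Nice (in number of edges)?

4

Distance 0: Nantes.
Distance 1: Strasbourg.
Distance 2: Lille, Toulouse.
Distance 3: Marseille, Rennes.
Distance 4: Bordeaux, Grenoble, Nice — contains Nice.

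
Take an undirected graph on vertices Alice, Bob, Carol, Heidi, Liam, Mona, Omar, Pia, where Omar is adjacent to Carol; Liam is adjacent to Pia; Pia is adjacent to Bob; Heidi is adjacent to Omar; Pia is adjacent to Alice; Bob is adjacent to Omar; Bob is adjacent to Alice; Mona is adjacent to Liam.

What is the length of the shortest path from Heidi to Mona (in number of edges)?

5

Distance 0: Heidi.
Distance 1: Omar.
Distance 2: Bob, Carol.
Distance 3: Alice, Pia.
Distance 4: Liam.
Distance 5: Mona — contains Mona.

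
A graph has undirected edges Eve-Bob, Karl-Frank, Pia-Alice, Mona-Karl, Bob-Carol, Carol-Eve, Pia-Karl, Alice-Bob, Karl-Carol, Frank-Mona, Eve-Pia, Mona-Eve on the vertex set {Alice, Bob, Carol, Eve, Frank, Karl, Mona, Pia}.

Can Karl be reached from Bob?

Explore from Bob.
Distance 1: reach Alice, Carol, Eve.
Distance 2: reach Karl, Mona, Pia.
Found Karl.

Yes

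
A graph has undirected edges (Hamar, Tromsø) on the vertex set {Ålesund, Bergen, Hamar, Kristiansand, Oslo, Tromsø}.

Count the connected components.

5

From Ålesund: component {Ålesund}.
From Bergen: component {Bergen}.
From Hamar: component {Hamar, Tromsø}.
From Kristiansand: component {Kristiansand}.
From Oslo: component {Oslo}.
That's 5 components.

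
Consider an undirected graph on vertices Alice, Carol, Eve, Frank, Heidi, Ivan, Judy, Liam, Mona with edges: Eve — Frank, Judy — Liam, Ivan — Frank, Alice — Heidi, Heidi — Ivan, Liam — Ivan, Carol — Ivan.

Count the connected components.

2

From Alice: component {Alice, Carol, Eve, Frank, Heidi, Ivan, Judy, Liam}.
From Mona: component {Mona}.
That's 2 components.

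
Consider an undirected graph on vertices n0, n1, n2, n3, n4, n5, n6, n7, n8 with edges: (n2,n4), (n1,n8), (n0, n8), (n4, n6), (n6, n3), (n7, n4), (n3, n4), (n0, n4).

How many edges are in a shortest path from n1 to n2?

Distance 0: n1.
Distance 1: n8.
Distance 2: n0.
Distance 3: n4.
Distance 4: n2, n3, n6, n7 — contains n2.

4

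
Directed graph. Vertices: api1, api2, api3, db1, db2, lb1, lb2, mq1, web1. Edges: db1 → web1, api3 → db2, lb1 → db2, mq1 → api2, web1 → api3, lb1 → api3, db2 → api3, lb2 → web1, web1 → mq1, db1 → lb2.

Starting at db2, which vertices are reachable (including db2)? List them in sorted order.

api3, db2

Start at db2.
Its neighbours: api3.
Nothing further is reachable.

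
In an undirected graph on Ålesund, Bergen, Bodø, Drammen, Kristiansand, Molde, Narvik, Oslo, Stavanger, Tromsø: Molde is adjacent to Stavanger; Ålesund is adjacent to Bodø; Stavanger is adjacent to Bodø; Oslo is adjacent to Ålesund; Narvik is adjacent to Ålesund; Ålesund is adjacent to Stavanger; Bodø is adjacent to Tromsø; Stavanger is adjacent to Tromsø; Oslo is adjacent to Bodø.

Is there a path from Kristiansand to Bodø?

Kristiansand has no edges, so nothing is reachable from it.

No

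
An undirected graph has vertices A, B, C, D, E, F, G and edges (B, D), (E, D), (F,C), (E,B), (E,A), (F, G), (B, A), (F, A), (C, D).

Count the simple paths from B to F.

6

B–A–E–D–C–F
B–A–F
B–D–C–F
B–D–E–A–F
B–E–A–F
B–E–D–C–F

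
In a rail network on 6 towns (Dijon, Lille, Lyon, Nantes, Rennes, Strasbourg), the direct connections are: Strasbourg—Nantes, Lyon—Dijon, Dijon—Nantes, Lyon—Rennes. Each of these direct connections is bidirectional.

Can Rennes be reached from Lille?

Lille has no edges, so nothing is reachable from it.

No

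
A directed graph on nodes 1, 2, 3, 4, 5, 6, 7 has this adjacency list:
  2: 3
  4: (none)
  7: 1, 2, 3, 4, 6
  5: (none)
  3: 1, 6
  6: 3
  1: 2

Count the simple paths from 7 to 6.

4

7→1→2→3→6
7→2→3→6
7→3→6
7→6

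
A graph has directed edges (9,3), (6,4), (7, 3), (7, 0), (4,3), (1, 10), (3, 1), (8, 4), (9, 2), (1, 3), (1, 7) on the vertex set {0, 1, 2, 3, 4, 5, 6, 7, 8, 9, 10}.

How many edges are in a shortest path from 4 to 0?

Distance 0: 4.
Distance 1: 3.
Distance 2: 1.
Distance 3: 7, 10.
Distance 4: 0 — contains 0.

4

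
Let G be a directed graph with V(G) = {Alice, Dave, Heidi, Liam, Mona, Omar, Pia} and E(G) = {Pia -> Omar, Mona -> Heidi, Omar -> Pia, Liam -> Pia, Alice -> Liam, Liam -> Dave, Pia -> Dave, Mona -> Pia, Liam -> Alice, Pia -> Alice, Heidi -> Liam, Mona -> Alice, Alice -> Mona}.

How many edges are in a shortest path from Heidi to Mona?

3

Distance 0: Heidi.
Distance 1: Liam.
Distance 2: Alice, Dave, Pia.
Distance 3: Mona, Omar — contains Mona.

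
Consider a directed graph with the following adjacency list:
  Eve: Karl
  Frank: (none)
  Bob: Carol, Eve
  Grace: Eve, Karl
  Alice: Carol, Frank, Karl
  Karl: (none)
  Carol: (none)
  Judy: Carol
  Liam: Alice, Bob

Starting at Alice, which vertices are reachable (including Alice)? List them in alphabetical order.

Alice, Carol, Frank, Karl

Start at Alice.
Its neighbours: Carol, Frank, Karl.
Nothing further is reachable.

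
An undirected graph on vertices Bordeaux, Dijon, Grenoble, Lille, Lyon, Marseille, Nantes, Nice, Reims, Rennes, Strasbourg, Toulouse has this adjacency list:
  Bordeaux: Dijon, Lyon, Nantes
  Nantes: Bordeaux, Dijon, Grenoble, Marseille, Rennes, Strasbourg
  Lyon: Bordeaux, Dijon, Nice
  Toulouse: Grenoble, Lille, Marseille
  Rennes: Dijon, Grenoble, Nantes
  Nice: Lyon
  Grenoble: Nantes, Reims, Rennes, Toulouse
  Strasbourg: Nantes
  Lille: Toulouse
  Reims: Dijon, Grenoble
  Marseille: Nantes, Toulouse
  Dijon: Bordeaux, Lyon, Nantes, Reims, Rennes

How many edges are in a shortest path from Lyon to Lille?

Distance 0: Lyon.
Distance 1: Bordeaux, Dijon, Nice.
Distance 2: Nantes, Reims, Rennes.
Distance 3: Grenoble, Marseille, Strasbourg.
Distance 4: Toulouse.
Distance 5: Lille — contains Lille.

5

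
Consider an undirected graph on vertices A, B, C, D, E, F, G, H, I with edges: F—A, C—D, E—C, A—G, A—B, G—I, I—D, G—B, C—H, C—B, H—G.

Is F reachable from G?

Explore from G.
Distance 1: reach A, B, H, I.
Distance 2: reach C, D, F.
Found F.

Yes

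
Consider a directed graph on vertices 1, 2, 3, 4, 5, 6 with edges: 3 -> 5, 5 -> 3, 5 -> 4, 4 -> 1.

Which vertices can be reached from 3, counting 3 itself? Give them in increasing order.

1, 3, 4, 5

Start at 3.
Its neighbours: 5.
Then their neighbours: 4.
Then next layer: 1.
Nothing further is reachable.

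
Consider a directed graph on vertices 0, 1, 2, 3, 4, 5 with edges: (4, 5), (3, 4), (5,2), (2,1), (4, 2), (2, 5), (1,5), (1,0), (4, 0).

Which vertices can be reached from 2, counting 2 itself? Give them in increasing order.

Start at 2.
Its neighbours: 1, 5.
Then their neighbours: 0.
Nothing further is reachable.

0, 1, 2, 5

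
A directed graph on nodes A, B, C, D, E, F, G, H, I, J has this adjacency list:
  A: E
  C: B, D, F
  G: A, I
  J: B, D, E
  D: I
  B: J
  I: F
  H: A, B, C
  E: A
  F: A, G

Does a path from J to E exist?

Explore from J.
Distance 1: reach B, D, E.
Found E.

Yes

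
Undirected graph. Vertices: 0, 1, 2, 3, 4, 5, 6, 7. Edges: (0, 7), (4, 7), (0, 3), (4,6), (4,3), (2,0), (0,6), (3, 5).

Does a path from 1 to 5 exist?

1 has no edges, so nothing is reachable from it.

No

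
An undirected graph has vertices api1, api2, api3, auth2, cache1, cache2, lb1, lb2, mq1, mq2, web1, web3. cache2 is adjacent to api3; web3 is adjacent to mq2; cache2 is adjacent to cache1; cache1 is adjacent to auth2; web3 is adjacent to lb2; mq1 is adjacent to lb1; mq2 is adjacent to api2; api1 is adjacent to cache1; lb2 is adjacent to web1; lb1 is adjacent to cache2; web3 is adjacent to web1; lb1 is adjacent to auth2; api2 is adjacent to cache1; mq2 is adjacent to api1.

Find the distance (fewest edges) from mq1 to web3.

6

Distance 0: mq1.
Distance 1: lb1.
Distance 2: auth2, cache2.
Distance 3: api3, cache1.
Distance 4: api1, api2.
Distance 5: mq2.
Distance 6: web3 — contains web3.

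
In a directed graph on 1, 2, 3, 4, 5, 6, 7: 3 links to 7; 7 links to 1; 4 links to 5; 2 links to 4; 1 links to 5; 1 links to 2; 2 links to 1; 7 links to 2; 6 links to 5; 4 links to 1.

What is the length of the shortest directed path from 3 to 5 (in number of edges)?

3

Distance 0: 3.
Distance 1: 7.
Distance 2: 1, 2.
Distance 3: 4, 5 — contains 5.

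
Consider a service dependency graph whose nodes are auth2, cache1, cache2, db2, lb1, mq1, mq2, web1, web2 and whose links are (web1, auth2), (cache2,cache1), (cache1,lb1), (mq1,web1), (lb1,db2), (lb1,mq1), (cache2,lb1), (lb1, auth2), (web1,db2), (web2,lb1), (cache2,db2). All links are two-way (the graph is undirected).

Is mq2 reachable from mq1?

No

Explore from mq1.
Distance 1: reach lb1, web1.
Distance 2: reach auth2, cache1, cache2, db2, web2.
The search is exhausted without reaching mq2; it lies in a different component.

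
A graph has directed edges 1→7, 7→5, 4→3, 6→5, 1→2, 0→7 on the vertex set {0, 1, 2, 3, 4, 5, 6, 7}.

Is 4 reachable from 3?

No

3 has no outgoing edges, so nothing is reachable from it.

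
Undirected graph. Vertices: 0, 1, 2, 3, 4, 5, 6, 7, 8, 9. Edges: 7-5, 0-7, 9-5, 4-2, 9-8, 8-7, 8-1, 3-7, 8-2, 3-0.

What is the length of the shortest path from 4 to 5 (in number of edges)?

4

Distance 0: 4.
Distance 1: 2.
Distance 2: 8.
Distance 3: 1, 7, 9.
Distance 4: 0, 3, 5 — contains 5.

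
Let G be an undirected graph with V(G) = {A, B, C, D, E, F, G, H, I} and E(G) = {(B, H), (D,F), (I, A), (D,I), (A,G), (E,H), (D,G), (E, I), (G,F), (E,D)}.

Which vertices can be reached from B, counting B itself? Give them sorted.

A, B, D, E, F, G, H, I

Start at B.
Its neighbours: H.
Then their neighbours: E.
Then next layer: D, I.
Then next layer: A, F, G.
Nothing further is reachable.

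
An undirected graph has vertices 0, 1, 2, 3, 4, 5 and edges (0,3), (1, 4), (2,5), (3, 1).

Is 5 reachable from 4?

Explore from 4.
Distance 1: reach 1.
Distance 2: reach 3.
Distance 3: reach 0.
The search is exhausted without reaching 5; it lies in a different component.

No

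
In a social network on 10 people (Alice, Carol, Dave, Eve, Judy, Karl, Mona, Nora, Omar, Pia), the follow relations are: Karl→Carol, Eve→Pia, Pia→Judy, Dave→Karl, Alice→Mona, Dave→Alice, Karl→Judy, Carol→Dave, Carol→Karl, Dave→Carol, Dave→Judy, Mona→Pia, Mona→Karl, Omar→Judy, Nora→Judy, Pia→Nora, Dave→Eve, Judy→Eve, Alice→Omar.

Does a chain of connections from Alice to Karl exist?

Yes

Explore from Alice.
Distance 1: reach Mona, Omar.
Distance 2: reach Judy, Karl, Pia.
Found Karl.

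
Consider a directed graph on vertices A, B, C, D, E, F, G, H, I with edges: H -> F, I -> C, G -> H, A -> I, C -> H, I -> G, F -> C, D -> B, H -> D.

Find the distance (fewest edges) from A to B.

5

Distance 0: A.
Distance 1: I.
Distance 2: C, G.
Distance 3: H.
Distance 4: D, F.
Distance 5: B — contains B.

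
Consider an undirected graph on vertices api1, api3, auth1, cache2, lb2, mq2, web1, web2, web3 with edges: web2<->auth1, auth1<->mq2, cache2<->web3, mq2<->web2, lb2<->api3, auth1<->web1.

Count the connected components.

From api1: component {api1}.
From api3: component {api3, lb2}.
From auth1: component {auth1, mq2, web1, web2}.
From cache2: component {cache2, web3}.
That's 4 components.

4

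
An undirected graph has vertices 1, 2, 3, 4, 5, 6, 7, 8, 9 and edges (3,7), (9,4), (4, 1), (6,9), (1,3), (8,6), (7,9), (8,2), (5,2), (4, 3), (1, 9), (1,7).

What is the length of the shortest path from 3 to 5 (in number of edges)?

6

Distance 0: 3.
Distance 1: 1, 4, 7.
Distance 2: 9.
Distance 3: 6.
Distance 4: 8.
Distance 5: 2.
Distance 6: 5 — contains 5.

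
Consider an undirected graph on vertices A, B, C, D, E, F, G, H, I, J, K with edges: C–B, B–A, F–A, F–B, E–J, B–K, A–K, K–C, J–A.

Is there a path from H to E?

No

H has no edges, so nothing is reachable from it.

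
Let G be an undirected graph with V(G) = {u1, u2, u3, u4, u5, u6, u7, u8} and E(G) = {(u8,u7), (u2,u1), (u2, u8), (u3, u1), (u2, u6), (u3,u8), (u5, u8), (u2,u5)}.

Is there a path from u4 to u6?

u4 has no edges, so nothing is reachable from it.

No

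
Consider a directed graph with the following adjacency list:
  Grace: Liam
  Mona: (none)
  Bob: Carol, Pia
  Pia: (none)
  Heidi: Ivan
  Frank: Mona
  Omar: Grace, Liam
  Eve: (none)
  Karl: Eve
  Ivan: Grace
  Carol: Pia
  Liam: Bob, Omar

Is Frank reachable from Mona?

Mona has no outgoing edges, so nothing is reachable from it.

No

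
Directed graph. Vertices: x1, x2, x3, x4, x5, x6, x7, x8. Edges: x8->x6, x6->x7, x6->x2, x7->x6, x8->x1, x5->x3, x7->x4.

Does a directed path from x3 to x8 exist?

x3 has no outgoing edges, so nothing is reachable from it.

No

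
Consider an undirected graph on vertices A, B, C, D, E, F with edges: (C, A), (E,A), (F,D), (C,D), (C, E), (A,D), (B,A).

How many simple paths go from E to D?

4

E–A–C–D
E–A–D
E–C–A–D
E–C–D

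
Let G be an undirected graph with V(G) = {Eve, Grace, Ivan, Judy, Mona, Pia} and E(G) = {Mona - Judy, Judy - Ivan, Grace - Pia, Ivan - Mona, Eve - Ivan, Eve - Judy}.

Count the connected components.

2

From Eve: component {Eve, Ivan, Judy, Mona}.
From Grace: component {Grace, Pia}.
That's 2 components.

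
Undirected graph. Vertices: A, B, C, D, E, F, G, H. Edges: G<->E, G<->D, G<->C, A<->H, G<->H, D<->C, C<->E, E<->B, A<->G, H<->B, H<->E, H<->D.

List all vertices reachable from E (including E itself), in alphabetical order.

Start at E.
Its neighbours: B, C, G, H.
Then their neighbours: A, D.
Nothing further is reachable.

A, B, C, D, E, G, H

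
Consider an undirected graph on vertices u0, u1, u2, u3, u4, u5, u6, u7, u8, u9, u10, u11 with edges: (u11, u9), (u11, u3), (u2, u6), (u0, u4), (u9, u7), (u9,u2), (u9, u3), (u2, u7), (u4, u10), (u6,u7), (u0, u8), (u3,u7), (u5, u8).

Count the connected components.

From u0: component {u0, u4, u5, u8, u10}.
From u1: component {u1}.
From u2: component {u2, u3, u6, u7, u9, u11}.
That's 3 components.

3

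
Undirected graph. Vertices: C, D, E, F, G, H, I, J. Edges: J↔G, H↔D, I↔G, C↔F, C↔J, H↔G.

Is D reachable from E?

No

E has no edges, so nothing is reachable from it.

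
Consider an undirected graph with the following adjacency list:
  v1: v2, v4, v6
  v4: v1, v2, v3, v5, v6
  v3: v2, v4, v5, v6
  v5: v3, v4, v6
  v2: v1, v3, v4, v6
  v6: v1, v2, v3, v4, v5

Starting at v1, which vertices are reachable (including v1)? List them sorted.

Start at v1.
Its neighbours: v2, v4, v6.
Then their neighbours: v3, v5.
Every vertex is now reached.

v1, v2, v3, v4, v5, v6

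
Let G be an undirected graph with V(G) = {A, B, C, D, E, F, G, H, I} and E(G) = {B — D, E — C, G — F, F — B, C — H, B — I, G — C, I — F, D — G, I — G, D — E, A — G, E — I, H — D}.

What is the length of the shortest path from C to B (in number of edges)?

Distance 0: C.
Distance 1: E, G, H.
Distance 2: A, D, F, I.
Distance 3: B — contains B.

3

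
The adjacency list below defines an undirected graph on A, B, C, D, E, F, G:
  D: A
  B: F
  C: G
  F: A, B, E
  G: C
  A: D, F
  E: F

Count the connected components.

2

From A: component {A, B, D, E, F}.
From C: component {C, G}.
That's 2 components.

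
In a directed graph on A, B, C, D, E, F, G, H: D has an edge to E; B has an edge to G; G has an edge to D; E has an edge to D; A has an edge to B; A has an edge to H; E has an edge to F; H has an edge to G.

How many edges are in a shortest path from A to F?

5

Distance 0: A.
Distance 1: B, H.
Distance 2: G.
Distance 3: D.
Distance 4: E.
Distance 5: F — contains F.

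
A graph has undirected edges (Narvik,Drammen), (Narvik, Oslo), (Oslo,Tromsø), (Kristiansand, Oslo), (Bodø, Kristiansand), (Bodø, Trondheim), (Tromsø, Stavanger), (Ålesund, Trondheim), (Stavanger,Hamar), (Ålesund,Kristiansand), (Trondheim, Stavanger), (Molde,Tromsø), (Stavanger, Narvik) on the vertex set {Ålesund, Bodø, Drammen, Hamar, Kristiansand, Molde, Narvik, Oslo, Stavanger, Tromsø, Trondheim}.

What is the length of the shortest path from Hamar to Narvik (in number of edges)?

Distance 0: Hamar.
Distance 1: Stavanger.
Distance 2: Narvik, Tromsø, Trondheim — contains Narvik.

2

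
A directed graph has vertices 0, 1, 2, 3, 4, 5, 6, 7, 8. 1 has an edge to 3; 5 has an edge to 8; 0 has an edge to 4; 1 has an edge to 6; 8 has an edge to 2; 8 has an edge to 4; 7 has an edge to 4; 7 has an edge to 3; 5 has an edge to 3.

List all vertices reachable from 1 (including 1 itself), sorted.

1, 3, 6

Start at 1.
Its neighbours: 3, 6.
Nothing further is reachable.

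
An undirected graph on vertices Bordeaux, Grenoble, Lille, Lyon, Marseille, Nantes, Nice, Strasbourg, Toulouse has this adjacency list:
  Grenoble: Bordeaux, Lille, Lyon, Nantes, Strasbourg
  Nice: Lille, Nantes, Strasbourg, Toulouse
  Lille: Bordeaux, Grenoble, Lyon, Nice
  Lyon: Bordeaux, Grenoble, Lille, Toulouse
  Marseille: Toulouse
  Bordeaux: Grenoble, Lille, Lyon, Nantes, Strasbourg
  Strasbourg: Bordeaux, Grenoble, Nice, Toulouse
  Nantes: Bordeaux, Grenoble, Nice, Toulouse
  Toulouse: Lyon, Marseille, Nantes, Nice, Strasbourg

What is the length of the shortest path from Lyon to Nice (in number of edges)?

2

Distance 0: Lyon.
Distance 1: Bordeaux, Grenoble, Lille, Toulouse.
Distance 2: Marseille, Nantes, Nice, Strasbourg — contains Nice.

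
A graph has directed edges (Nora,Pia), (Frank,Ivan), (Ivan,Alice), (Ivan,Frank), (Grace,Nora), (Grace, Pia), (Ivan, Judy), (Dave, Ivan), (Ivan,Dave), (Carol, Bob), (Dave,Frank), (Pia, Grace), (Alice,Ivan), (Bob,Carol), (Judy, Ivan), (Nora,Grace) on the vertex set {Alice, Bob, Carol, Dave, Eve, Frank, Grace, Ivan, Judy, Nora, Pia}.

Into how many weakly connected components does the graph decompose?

4

From Alice: component {Alice, Dave, Frank, Ivan, Judy}.
From Bob: component {Bob, Carol}.
From Eve: component {Eve}.
From Grace: component {Grace, Nora, Pia}.
That's 4 components.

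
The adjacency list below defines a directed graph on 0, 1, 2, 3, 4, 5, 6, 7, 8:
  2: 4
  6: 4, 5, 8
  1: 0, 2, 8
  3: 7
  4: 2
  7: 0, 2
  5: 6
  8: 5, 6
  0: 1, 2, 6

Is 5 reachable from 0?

Explore from 0.
Distance 1: reach 1, 2, 6.
Distance 2: reach 4, 5, 8.
Found 5.

Yes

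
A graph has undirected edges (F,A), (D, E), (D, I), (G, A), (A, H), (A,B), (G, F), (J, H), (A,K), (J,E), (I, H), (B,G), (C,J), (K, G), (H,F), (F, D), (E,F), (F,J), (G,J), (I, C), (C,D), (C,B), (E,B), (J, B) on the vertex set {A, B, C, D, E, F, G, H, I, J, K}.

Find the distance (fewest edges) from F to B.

Distance 0: F.
Distance 1: A, D, E, G, H, J.
Distance 2: B, C, I, K — contains B.

2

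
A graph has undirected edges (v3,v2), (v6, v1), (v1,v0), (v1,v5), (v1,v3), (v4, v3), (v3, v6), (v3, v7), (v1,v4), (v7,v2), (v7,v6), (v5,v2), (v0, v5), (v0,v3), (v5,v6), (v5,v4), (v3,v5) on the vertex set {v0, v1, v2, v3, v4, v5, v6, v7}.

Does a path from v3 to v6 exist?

Explore from v3.
Distance 1: reach v0, v1, v2, v4, v5, v6, v7.
Found v6.

Yes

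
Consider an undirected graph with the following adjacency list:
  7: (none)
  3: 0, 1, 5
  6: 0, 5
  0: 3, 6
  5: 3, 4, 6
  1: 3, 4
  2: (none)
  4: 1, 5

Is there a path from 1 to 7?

No

Explore from 1.
Distance 1: reach 3, 4.
Distance 2: reach 0, 5.
Distance 3: reach 6.
The search is exhausted without reaching 7; it lies in a different component.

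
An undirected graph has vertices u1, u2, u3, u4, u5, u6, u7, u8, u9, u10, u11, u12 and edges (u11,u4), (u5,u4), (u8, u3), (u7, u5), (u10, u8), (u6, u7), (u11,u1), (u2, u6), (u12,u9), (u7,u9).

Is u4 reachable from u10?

No

Explore from u10.
Distance 1: reach u8.
Distance 2: reach u3.
The search is exhausted without reaching u4; it lies in a different component.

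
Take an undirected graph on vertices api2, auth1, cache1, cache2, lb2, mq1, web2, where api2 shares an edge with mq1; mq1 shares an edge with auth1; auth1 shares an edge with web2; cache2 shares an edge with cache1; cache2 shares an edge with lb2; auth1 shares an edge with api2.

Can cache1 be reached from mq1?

Explore from mq1.
Distance 1: reach api2, auth1.
Distance 2: reach web2.
The search is exhausted without reaching cache1; it lies in a different component.

No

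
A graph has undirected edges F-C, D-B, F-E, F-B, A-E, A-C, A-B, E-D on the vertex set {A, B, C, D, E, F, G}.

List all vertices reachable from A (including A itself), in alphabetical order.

A, B, C, D, E, F

Start at A.
Its neighbours: B, C, E.
Then their neighbours: D, F.
Nothing further is reachable.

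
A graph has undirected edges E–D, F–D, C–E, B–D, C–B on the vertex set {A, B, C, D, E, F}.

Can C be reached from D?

Yes

Explore from D.
Distance 1: reach B, E, F.
Distance 2: reach C.
Found C.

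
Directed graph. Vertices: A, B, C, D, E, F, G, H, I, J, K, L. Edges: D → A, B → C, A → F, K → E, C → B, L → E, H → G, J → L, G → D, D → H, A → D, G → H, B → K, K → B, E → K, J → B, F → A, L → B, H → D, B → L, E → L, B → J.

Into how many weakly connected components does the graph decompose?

3

From A: component {A, D, F, G, H}.
From B: component {B, C, E, J, K, L}.
From I: component {I}.
That's 3 components.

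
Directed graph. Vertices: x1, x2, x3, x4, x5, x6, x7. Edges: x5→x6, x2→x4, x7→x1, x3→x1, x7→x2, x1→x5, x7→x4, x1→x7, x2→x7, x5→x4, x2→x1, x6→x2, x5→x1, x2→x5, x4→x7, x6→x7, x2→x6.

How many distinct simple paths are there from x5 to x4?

x5→x1→x7→x2→x4
x5→x1→x7→x4
x5→x4
x5→x6→x2→x1→x7→x4
x5→x6→x2→x4
x5→x6→x2→x7→x4
x5→x6→x7→x2→x4
x5→x6→x7→x4

8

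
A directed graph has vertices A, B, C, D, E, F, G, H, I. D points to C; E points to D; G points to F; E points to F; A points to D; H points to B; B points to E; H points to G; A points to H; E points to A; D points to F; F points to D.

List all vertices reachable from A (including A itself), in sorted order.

A, B, C, D, E, F, G, H

Start at A.
Its neighbours: D, H.
Then their neighbours: B, C, F, G.
Then next layer: E.
Nothing further is reachable.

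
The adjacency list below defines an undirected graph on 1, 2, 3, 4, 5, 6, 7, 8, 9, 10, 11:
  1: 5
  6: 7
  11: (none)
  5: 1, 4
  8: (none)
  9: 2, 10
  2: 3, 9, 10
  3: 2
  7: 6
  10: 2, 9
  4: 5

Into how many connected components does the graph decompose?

5

From 1: component {1, 4, 5}.
From 2: component {2, 3, 9, 10}.
From 6: component {6, 7}.
From 8: component {8}.
From 11: component {11}.
That's 5 components.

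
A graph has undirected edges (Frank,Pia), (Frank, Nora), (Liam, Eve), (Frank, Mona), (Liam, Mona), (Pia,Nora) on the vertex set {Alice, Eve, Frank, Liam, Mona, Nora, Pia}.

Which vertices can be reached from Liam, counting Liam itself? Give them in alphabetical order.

Start at Liam.
Its neighbours: Eve, Mona.
Then their neighbours: Frank.
Then next layer: Nora, Pia.
Nothing further is reachable.

Eve, Frank, Liam, Mona, Nora, Pia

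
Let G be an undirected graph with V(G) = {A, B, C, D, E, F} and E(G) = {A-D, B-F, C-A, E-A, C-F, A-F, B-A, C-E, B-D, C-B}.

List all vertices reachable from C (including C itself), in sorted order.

A, B, C, D, E, F

Start at C.
Its neighbours: A, B, E, F.
Then their neighbours: D.
Every vertex is now reached.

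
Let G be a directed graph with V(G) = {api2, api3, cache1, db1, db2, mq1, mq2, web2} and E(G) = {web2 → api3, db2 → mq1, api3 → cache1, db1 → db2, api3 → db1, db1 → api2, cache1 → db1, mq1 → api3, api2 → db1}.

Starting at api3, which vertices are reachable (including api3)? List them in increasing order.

Start at api3.
Its neighbours: cache1, db1.
Then their neighbours: api2, db2.
Then next layer: mq1.
Nothing further is reachable.

api2, api3, cache1, db1, db2, mq1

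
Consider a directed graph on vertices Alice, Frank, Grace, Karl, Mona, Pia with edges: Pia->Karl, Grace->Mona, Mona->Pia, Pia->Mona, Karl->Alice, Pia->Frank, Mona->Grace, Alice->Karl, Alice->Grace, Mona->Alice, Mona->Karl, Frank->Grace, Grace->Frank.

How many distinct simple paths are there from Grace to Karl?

Grace→Mona→Alice→Karl
Grace→Mona→Karl
Grace→Mona→Pia→Karl

3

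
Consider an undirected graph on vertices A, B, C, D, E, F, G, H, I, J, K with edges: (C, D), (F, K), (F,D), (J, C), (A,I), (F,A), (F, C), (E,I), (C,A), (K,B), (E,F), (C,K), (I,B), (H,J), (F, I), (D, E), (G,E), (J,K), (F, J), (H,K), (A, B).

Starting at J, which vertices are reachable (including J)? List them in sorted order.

Start at J.
Its neighbours: C, F, H, K.
Then their neighbours: A, B, D, E, I.
Then next layer: G.
Every vertex is now reached.

A, B, C, D, E, F, G, H, I, J, K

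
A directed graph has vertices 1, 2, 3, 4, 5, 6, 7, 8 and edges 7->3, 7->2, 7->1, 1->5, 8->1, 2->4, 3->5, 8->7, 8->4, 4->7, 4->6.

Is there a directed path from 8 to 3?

Yes

Explore from 8.
Distance 1: reach 1, 4, 7.
Distance 2: reach 2, 3, 5, 6.
Found 3.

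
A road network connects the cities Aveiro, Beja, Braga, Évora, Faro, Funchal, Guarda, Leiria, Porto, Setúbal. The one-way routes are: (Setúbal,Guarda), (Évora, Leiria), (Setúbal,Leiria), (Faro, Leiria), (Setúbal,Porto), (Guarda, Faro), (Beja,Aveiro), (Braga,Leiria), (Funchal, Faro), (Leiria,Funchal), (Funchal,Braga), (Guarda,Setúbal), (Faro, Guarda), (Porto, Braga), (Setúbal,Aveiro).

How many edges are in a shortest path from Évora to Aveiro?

6

Distance 0: Évora.
Distance 1: Leiria.
Distance 2: Funchal.
Distance 3: Braga, Faro.
Distance 4: Guarda.
Distance 5: Setúbal.
Distance 6: Aveiro, Porto — contains Aveiro.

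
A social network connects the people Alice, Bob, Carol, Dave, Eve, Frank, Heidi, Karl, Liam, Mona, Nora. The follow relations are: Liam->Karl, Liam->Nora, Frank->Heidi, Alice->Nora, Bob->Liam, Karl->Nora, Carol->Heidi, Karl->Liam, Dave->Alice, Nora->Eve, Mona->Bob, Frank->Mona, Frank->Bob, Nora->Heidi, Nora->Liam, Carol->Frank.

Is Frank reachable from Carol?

Explore from Carol.
Distance 1: reach Frank, Heidi.
Found Frank.

Yes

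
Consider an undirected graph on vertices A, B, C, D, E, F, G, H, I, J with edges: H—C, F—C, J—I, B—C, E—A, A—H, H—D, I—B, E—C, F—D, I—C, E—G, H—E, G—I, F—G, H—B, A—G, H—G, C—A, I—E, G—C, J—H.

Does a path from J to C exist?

Explore from J.
Distance 1: reach H, I.
Distance 2: reach A, B, C, D, E, G.
Found C.

Yes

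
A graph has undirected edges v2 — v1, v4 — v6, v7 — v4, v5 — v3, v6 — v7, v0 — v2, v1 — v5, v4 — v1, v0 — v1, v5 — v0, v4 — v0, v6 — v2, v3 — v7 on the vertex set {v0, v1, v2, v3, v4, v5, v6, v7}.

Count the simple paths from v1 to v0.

v1–v0
v1–v2–v0
v1–v2–v6–v4–v0
v1–v2–v6–v4–v7–v3–v5–v0
v1–v2–v6–v7–v3–v5–v0
v1–v2–v6–v7–v4–v0
v1–v4–v0
v1–v4–v6–v2–v0
... and 8 more.

16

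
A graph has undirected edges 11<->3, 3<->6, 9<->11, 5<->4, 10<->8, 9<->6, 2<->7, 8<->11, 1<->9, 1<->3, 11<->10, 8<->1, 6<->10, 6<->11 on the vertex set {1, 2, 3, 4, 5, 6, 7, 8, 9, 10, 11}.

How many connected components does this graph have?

From 1: component {1, 3, 6, 8, 9, 10, 11}.
From 2: component {2, 7}.
From 4: component {4, 5}.
That's 3 components.

3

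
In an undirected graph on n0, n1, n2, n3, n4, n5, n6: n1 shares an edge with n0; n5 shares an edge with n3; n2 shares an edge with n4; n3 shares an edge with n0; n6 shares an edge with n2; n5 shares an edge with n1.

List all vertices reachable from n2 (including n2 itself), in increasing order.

Start at n2.
Its neighbours: n4, n6.
Nothing further is reachable.

n2, n4, n6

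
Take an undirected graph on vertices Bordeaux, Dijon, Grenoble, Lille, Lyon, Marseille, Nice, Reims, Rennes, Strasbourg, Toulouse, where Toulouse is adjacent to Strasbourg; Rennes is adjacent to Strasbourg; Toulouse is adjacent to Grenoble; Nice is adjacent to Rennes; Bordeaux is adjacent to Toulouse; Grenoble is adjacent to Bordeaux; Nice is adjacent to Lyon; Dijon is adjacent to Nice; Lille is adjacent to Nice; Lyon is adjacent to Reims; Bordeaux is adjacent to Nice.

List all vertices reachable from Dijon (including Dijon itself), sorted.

Bordeaux, Dijon, Grenoble, Lille, Lyon, Nice, Reims, Rennes, Strasbourg, Toulouse

Start at Dijon.
Its neighbours: Nice.
Then their neighbours: Bordeaux, Lille, Lyon, Rennes.
Then next layer: Grenoble, Reims, Strasbourg, Toulouse.
Nothing further is reachable.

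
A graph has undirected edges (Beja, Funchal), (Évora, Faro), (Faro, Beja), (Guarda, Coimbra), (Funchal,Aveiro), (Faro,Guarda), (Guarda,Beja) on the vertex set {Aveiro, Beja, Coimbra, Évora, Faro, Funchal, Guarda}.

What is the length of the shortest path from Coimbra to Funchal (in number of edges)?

Distance 0: Coimbra.
Distance 1: Guarda.
Distance 2: Beja, Faro.
Distance 3: Évora, Funchal — contains Funchal.

3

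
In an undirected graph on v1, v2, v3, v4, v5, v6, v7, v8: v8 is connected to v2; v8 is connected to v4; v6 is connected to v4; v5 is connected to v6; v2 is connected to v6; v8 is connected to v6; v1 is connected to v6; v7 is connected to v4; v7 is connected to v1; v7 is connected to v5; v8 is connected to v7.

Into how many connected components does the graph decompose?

2

From v1: component {v1, v2, v4, v5, v6, v7, v8}.
From v3: component {v3}.
That's 2 components.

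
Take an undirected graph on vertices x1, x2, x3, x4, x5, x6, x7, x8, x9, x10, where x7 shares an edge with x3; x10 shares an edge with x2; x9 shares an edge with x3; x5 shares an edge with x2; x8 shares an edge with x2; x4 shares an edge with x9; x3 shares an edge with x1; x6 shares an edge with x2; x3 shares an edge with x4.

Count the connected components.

2

From x1: component {x1, x3, x4, x7, x9}.
From x2: component {x2, x5, x6, x8, x10}.
That's 2 components.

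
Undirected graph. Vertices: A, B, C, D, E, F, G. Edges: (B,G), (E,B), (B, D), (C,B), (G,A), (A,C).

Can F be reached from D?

No

Explore from D.
Distance 1: reach B.
Distance 2: reach C, E, G.
Distance 3: reach A.
The search is exhausted without reaching F; it lies in a different component.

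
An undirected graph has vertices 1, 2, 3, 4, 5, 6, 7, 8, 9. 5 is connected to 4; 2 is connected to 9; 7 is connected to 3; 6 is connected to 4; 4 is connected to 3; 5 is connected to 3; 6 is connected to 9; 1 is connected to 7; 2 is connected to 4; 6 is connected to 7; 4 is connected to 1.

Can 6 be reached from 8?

8 has no edges, so nothing is reachable from it.

No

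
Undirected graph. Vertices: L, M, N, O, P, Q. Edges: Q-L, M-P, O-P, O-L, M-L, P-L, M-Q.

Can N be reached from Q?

No

Explore from Q.
Distance 1: reach L, M.
Distance 2: reach O, P.
The search is exhausted without reaching N; it lies in a different component.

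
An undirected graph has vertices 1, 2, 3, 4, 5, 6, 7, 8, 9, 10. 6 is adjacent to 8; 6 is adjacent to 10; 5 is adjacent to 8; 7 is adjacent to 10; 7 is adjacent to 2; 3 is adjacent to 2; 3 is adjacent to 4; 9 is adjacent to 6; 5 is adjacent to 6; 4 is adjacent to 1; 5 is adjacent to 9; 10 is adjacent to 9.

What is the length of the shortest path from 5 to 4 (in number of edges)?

6

Distance 0: 5.
Distance 1: 6, 8, 9.
Distance 2: 10.
Distance 3: 7.
Distance 4: 2.
Distance 5: 3.
Distance 6: 4 — contains 4.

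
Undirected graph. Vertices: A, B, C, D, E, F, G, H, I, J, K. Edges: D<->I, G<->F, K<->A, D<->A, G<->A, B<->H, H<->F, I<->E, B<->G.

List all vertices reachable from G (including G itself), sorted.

Start at G.
Its neighbours: A, B, F.
Then their neighbours: D, H, K.
Then next layer: I.
Then next layer: E.
Nothing further is reachable.

A, B, D, E, F, G, H, I, K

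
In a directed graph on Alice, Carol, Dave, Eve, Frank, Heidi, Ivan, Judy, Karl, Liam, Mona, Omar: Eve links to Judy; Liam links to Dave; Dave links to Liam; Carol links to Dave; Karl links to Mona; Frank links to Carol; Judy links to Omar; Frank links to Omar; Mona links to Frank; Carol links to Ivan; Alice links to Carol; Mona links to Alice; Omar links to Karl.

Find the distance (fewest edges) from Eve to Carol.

6

Distance 0: Eve.
Distance 1: Judy.
Distance 2: Omar.
Distance 3: Karl.
Distance 4: Mona.
Distance 5: Alice, Frank.
Distance 6: Carol — contains Carol.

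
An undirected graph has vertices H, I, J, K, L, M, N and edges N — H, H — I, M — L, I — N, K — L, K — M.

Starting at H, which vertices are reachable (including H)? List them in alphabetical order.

H, I, N

Start at H.
Its neighbours: I, N.
Nothing further is reachable.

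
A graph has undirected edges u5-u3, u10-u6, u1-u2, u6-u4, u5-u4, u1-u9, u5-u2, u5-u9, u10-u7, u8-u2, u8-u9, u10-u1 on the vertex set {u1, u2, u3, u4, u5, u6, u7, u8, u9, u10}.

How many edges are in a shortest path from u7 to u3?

5

Distance 0: u7.
Distance 1: u10.
Distance 2: u1, u6.
Distance 3: u2, u4, u9.
Distance 4: u5, u8.
Distance 5: u3 — contains u3.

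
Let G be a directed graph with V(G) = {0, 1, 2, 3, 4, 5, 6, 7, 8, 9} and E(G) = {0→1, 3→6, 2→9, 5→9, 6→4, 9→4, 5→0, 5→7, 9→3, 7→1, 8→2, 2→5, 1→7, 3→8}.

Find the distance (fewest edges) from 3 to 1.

5

Distance 0: 3.
Distance 1: 6, 8.
Distance 2: 2, 4.
Distance 3: 5, 9.
Distance 4: 0, 7.
Distance 5: 1 — contains 1.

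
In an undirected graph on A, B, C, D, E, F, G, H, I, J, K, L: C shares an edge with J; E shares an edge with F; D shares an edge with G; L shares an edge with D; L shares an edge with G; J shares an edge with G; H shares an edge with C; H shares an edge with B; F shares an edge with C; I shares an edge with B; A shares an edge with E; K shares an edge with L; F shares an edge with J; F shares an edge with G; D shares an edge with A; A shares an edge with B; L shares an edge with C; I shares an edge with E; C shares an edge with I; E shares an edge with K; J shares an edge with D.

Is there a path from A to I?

Explore from A.
Distance 1: reach B, D, E.
Distance 2: reach F, G, H, I, J, K, L.
Found I.

Yes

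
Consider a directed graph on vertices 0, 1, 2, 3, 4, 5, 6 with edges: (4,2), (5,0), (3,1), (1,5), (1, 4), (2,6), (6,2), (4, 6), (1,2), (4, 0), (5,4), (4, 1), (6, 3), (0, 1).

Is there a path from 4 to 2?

Explore from 4.
Distance 1: reach 0, 1, 2, 6.
Found 2.

Yes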